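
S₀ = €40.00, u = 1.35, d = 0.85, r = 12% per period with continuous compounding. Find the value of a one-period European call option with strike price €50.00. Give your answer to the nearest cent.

Risk-neutral probability p = (e^0.12 − 0.85)/(1.35 − 0.85) = 0.2775/0.5000 = 0.5550
Terminal stock prices: S_u = 54, S_d = 34
Terminal payoffs (S − K): max(4, 0) = 4, max(-16, 0) = 0
Node 0 (S = 40): V_0 = e^(−0.12)·[0.5550·4.0000 + 0.4450·0.0000] = 1.9689

€1.97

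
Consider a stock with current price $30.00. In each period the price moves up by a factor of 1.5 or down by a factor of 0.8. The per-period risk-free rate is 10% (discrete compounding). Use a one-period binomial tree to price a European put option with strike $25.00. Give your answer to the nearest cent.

Risk-neutral probability p = (1 + 0.1 − 0.8)/(1.5 − 0.8) = 0.3000/0.7000 = 0.4286
Terminal stock prices: S_u = 45, S_d = 24
Terminal payoffs (K − S): max(-20, 0) = 0, max(1, 0) = 1
Node 0 (S = 30): V_0 = 1/1.1·[0.4286·0.0000 + 0.5714·1.0000] = 0.5195

$0.52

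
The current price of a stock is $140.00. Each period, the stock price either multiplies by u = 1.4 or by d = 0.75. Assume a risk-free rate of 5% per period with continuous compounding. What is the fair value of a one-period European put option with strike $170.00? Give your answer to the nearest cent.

$33.17

Risk-neutral probability p = (e^0.05 − 0.75)/(1.4 − 0.75) = 0.3013/0.6500 = 0.4635
Terminal stock prices: S_u = 196, S_d = 105
Terminal payoffs (K − S): max(-26, 0) = 0, max(65, 0) = 65
Node 0 (S = 140): V_0 = e^(−0.05)·[0.4635·0.0000 + 0.5365·65.0000] = 33.1721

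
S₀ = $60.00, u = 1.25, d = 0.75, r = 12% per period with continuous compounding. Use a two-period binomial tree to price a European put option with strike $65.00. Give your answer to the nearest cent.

Risk-neutral probability p = (e^0.12 − 0.75)/(1.25 − 0.75) = 0.3775/0.5000 = 0.7550
Terminal stock prices: S_uu = 93.75, S_ud = 56.25, S_dd = 33.75
Terminal payoffs (K − S): max(-28.75, 0) = 0, max(8.75, 0) = 8.75, max(31.25, 0) = 31.25
Node u (S = 75): V_u = e^(−0.12)·[0.7550·0.0000 + 0.2450·8.7500] = 1.9014
Node d (S = 45): V_d = e^(−0.12)·[0.7550·8.7500 + 0.2450·31.2500] = 12.6498
Node 0 (S = 60): V_0 = e^(−0.12)·[0.7550·1.9014 + 0.2450·12.6498] = 4.0220

$4.02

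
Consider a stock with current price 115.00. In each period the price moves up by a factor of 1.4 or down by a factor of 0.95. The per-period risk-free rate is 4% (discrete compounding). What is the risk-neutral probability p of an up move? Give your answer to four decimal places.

Risk-neutral probability p = (1 + 0.04 − 0.95)/(1.4 − 0.95) = 0.0900/0.4500 = 0.2000

p = 0.2000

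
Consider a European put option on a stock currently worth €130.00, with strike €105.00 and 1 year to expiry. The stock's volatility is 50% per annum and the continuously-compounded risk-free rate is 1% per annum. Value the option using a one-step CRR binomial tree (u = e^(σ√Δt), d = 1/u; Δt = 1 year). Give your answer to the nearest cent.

CRR parameters: u = e^(σ√Δt) = e^(0.5·√1) = 1.6487, d = 1/u = 0.6065
Per-period rate: rΔt = 0.01·1 = 0.01, so R = e^0.01 = 1.0101
Risk-neutral probability p = (e^0.01 − 0.6065)/(1.6487 − 0.6065) = 0.4035/1.0422 = 0.3872
Terminal stock prices: S_u = 214.3, S_d = 78.85
Terminal payoffs (K − S): max(-109.3, 0) = 0, max(26.15, 0) = 26.15
Node 0 (S = 130): V_0 = e^(−0.01)·[0.3872·0.0000 + 0.6128·26.1510] = 15.8663

€15.87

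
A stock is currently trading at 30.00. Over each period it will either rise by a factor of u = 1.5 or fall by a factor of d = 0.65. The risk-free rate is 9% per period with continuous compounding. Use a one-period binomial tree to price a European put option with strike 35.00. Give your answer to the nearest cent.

Risk-neutral probability p = (e^0.09 − 0.65)/(1.5 − 0.65) = 0.4442/0.8500 = 0.5226
Terminal stock prices: S_u = 45, S_d = 19.5
Terminal payoffs (K − S): max(-10, 0) = 0, max(15.5, 0) = 15.5
Node 0 (S = 30): V_0 = e^(−0.09)·[0.5226·0.0000 + 0.4774·15.5000] = 6.7634

6.76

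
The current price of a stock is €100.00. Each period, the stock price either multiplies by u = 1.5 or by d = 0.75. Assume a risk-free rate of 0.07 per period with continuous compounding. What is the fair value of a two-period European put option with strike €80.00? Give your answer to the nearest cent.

€6.71

Risk-neutral probability p = (e^0.07 − 0.75)/(1.5 − 0.75) = 0.3225/0.7500 = 0.4300
Terminal stock prices: S_uu = 225, S_ud = 112.5, S_dd = 56.25
Terminal payoffs (K − S): max(-145, 0) = 0, max(-32.5, 0) = 0, max(23.75, 0) = 23.75
Node u (S = 150): V_u = e^(−0.07)·[0.4300·0.0000 + 0.5700·0.0000] = 0.0000
Node d (S = 75): V_d = e^(−0.07)·[0.4300·0.0000 + 0.5700·23.7500] = 12.6220
Node 0 (S = 100): V_0 = e^(−0.07)·[0.4300·0.0000 + 0.5700·12.6220] = 6.7080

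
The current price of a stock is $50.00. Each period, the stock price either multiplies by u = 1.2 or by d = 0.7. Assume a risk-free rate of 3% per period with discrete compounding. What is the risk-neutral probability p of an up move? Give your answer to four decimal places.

p = 0.6600

Risk-neutral probability p = (1 + 0.03 − 0.7)/(1.2 − 0.7) = 0.3300/0.5000 = 0.6600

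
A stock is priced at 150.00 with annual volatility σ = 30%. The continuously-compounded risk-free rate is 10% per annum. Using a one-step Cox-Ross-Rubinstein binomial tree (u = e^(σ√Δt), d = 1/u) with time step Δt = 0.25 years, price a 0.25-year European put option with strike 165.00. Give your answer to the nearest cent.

15.87

CRR parameters: u = e^(σ√Δt) = e^(0.3·√0.25) = 1.1618, d = 1/u = 0.8607
Per-period rate: rΔt = 0.1·0.25 = 0.025, so R = e^0.025 = 1.0253
Risk-neutral probability p = (e^0.025 − 0.8607)/(1.1618 − 0.8607) = 0.1646/0.3011 = 0.5466
Terminal stock prices: S_u = 174.3, S_d = 129.1
Terminal payoffs (K − S): max(-9.275, 0) = 0, max(35.89, 0) = 35.89
Node 0 (S = 150): V_0 = e^(−0.025)·[0.5466·0.0000 + 0.4534·35.8938] = 15.8711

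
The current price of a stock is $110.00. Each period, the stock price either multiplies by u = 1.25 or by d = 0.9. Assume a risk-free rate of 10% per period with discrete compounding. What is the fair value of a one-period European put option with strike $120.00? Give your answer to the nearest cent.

Risk-neutral probability p = (1 + 0.1 − 0.9)/(1.25 − 0.9) = 0.2000/0.3500 = 0.5714
Terminal stock prices: S_u = 137.5, S_d = 99
Terminal payoffs (K − S): max(-17.5, 0) = 0, max(21, 0) = 21
Node 0 (S = 110): V_0 = 1/1.1·[0.5714·0.0000 + 0.4286·21.0000] = 8.1818

$8.18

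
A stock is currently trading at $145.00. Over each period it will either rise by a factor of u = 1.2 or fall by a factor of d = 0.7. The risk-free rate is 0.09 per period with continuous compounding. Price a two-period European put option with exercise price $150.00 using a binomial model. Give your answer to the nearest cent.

Risk-neutral probability p = (e^0.09 − 0.7)/(1.2 − 0.7) = 0.3942/0.5000 = 0.7883
Terminal stock prices: S_uu = 208.8, S_ud = 121.8, S_dd = 71.05
Terminal payoffs (K − S): max(-58.8, 0) = 0, max(28.2, 0) = 28.2, max(78.95, 0) = 78.95
Node u (S = 174): V_u = e^(−0.09)·[0.7883·0.0000 + 0.2117·28.2000] = 5.4549
Node d (S = 101.5): V_d = e^(−0.09)·[0.7883·28.2000 + 0.2117·78.9500] = 35.5897
Node 0 (S = 145): V_0 = e^(−0.09)·[0.7883·5.4549 + 0.2117·35.5897] = 10.8145

$10.81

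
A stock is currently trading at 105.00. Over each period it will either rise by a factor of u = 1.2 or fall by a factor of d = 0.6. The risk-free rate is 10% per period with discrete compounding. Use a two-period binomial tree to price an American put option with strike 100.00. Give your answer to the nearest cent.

Risk-neutral probability p = (1 + 0.1 − 0.6)/(1.2 − 0.6) = 0.5000/0.6000 = 0.8333
Terminal stock prices: S_uu = 151.2, S_ud = 75.6, S_dd = 37.8
Terminal payoffs (K − S): max(-51.2, 0) = 0, max(24.4, 0) = 24.4, max(62.2, 0) = 62.2
Node u (S = 126): continuation = 1/1.1·[0.8333·0.0000 + 0.1667·24.4000] = 3.6970; exercise value = 0.0000 ≤ continuation, so V_u = 3.6970
Node d (S = 63): continuation = 1/1.1·[0.8333·24.4000 + 0.1667·62.2000] = 27.9091; exercise value = 37.0000 > continuation, so V_d = 37.0000 (exercise)
Node 0 (S = 105): continuation = 1/1.1·[0.8333·3.6970 + 0.1667·37.0000] = 8.4068; exercise value = 0.0000 ≤ continuation, so V_0 = 8.4068

8.41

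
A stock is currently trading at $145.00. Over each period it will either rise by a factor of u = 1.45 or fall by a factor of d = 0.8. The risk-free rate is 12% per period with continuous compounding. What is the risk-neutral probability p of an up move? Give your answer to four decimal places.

Risk-neutral probability p = (e^0.12 − 0.8)/(1.45 − 0.8) = 0.3275/0.6500 = 0.5038

p = 0.5038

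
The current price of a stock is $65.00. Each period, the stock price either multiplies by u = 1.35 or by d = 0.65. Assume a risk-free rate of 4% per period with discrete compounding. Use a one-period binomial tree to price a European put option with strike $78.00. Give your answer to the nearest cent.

$15.22

Risk-neutral probability p = (1 + 0.04 − 0.65)/(1.35 − 0.65) = 0.3900/0.7000 = 0.5571
Terminal stock prices: S_u = 87.75, S_d = 42.25
Terminal payoffs (K − S): max(-9.75, 0) = 0, max(35.75, 0) = 35.75
Node 0 (S = 65): V_0 = 1/1.04·[0.5571·0.0000 + 0.4429·35.7500] = 15.2232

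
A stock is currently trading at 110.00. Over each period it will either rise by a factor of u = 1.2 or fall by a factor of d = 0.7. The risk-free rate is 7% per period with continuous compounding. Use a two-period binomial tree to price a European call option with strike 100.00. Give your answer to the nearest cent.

Risk-neutral probability p = (e^0.07 − 0.7)/(1.2 − 0.7) = 0.3725/0.5000 = 0.7450
Terminal stock prices: S_uu = 158.4, S_ud = 92.4, S_dd = 53.9
Terminal payoffs (S − K): max(58.4, 0) = 58.4, max(-7.6, 0) = 0, max(-46.1, 0) = 0
Node u (S = 132): V_u = e^(−0.07)·[0.7450·58.4000 + 0.2550·0.0000] = 40.5675
Node d (S = 77): V_d = e^(−0.07)·[0.7450·0.0000 + 0.2550·0.0000] = 0.0000
Node 0 (S = 110): V_0 = e^(−0.07)·[0.7450·40.5675 + 0.2550·0.0000] = 28.1801

28.18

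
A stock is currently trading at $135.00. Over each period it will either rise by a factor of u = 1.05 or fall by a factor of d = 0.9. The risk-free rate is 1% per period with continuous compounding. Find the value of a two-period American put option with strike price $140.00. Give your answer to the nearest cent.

$7.26

Risk-neutral probability p = (e^0.01 − 0.9)/(1.05 − 0.9) = 0.1101/0.1500 = 0.7337
Terminal stock prices: S_uu = 148.8, S_ud = 127.6, S_dd = 109.4
Terminal payoffs (K − S): max(-8.838, 0) = 0, max(12.42, 0) = 12.42, max(30.65, 0) = 30.65
Node u (S = 141.8): continuation = e^(−0.01)·[0.7337·0.0000 + 0.2663·12.4250] = 3.2763; exercise value = 0.0000 ≤ continuation, so V_u = 3.2763
Node d (S = 121.5): continuation = e^(−0.01)·[0.7337·12.4250 + 0.2663·30.6500] = 17.1070; exercise value = 18.5000 > continuation, so V_d = 18.5000 (exercise)
Node 0 (S = 135): continuation = e^(−0.01)·[0.7337·3.2763 + 0.2663·18.5000] = 7.2579; exercise value = 5.0000 ≤ continuation, so V_0 = 7.2579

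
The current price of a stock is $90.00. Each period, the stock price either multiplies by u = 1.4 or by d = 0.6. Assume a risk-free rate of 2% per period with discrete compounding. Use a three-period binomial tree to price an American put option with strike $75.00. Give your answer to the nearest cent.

Risk-neutral probability p = (1 + 0.02 − 0.6)/(1.4 − 0.6) = 0.4200/0.8000 = 0.5250
Terminal stock prices: S_uuu = 247, S_uud = 105.8, S_udd = 45.36, S_ddd = 19.44
Terminal payoffs (K − S): max(-172, 0) = 0, max(-30.84, 0) = 0, max(29.64, 0) = 29.64, max(55.56, 0) = 55.56
Node uu (S = 176.4): continuation = 1/1.02·[0.5250·0.0000 + 0.4750·0.0000] = 0.0000; exercise value = 0.0000 ≤ continuation, so V_uu = 0.0000
Node ud (S = 75.6): continuation = 1/1.02·[0.5250·0.0000 + 0.4750·29.6400] = 13.8029; exercise value = 0.0000 ≤ continuation, so V_ud = 13.8029
Node dd (S = 32.4): continuation = 1/1.02·[0.5250·29.6400 + 0.4750·55.5600] = 41.1294; exercise value = 42.6000 > continuation, so V_dd = 42.6000 (exercise)
Node u (S = 126): continuation = 1/1.02·[0.5250·0.0000 + 0.4750·13.8029] = 6.4278; exercise value = 0.0000 ≤ continuation, so V_u = 6.4278
Node d (S = 54): continuation = 1/1.02·[0.5250·13.8029 + 0.4750·42.6000] = 26.9427; exercise value = 21.0000 ≤ continuation, so V_d = 26.9427
Node 0 (S = 90): continuation = 1/1.02·[0.5250·6.4278 + 0.4750·26.9427] = 15.8553; exercise value = 0.0000 ≤ continuation, so V_0 = 15.8553

$15.86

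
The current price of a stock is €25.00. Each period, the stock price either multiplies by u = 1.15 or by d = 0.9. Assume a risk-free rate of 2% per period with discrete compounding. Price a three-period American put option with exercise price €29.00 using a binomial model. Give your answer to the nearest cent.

€4.06

Risk-neutral probability p = (1 + 0.02 − 0.9)/(1.15 − 0.9) = 0.1200/0.2500 = 0.4800
Terminal stock prices: S_uuu = 38.02, S_uud = 29.76, S_udd = 23.29, S_ddd = 18.23
Terminal payoffs (K − S): max(-9.022, 0) = 0, max(-0.7562, 0) = 0, max(5.713, 0) = 5.713, max(10.77, 0) = 10.77
Node uu (S = 33.06): continuation = 1/1.02·[0.4800·0.0000 + 0.5200·0.0000] = 0.0000; exercise value = 0.0000 ≤ continuation, so V_uu = 0.0000
Node ud (S = 25.87): continuation = 1/1.02·[0.4800·0.0000 + 0.5200·5.7125] = 2.9123; exercise value = 3.1250 > continuation, so V_ud = 3.1250 (exercise)
Node dd (S = 20.25): continuation = 1/1.02·[0.4800·5.7125 + 0.5200·10.7750] = 8.1814; exercise value = 8.7500 > continuation, so V_dd = 8.7500 (exercise)
Node u (S = 28.75): continuation = 1/1.02·[0.4800·0.0000 + 0.5200·3.1250] = 1.5931; exercise value = 0.2500 ≤ continuation, so V_u = 1.5931
Node d (S = 22.5): continuation = 1/1.02·[0.4800·3.1250 + 0.5200·8.7500] = 5.9314; exercise value = 6.5000 > continuation, so V_d = 6.5000 (exercise)
Node 0 (S = 25): continuation = 1/1.02·[0.4800·1.5931 + 0.5200·6.5000] = 4.0634; exercise value = 4.0000 ≤ continuation, so V_0 = 4.0634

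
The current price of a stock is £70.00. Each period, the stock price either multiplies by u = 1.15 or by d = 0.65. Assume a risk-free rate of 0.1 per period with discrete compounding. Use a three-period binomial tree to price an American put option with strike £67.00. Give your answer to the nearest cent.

Risk-neutral probability p = (1 + 0.1 − 0.65)/(1.15 − 0.65) = 0.4500/0.5000 = 0.9000
Terminal stock prices: S_uuu = 106.5, S_uud = 60.17, S_udd = 34.01, S_ddd = 19.22
Terminal payoffs (K − S): max(-39.46, 0) = 0, max(6.826, 0) = 6.826, max(32.99, 0) = 32.99, max(47.78, 0) = 47.78
Node uu (S = 92.57): continuation = 1/1.1·[0.9000·0.0000 + 0.1000·6.8263] = 0.6206; exercise value = 0.0000 ≤ continuation, so V_uu = 0.6206
Node ud (S = 52.33): continuation = 1/1.1·[0.9000·6.8263 + 0.1000·32.9887] = 8.5841; exercise value = 14.6750 > continuation, so V_ud = 14.6750 (exercise)
Node dd (S = 29.58): continuation = 1/1.1·[0.9000·32.9887 + 0.1000·47.7763] = 31.3341; exercise value = 37.4250 > continuation, so V_dd = 37.4250 (exercise)
Node u (S = 80.5): continuation = 1/1.1·[0.9000·0.6206 + 0.1000·14.6750] = 1.8418; exercise value = 0.0000 ≤ continuation, so V_u = 1.8418
Node d (S = 45.5): continuation = 1/1.1·[0.9000·14.6750 + 0.1000·37.4250] = 15.4091; exercise value = 21.5000 > continuation, so V_d = 21.5000 (exercise)
Node 0 (S = 70): continuation = 1/1.1·[0.9000·1.8418 + 0.1000·21.5000] = 3.4615; exercise value = 0.0000 ≤ continuation, so V_0 = 3.4615

£3.46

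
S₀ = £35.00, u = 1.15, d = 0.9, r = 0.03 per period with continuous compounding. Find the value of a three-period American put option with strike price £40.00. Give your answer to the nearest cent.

Risk-neutral probability p = (e^0.03 − 0.9)/(1.15 − 0.9) = 0.1305/0.2500 = 0.5218
Terminal stock prices: S_uuu = 53.23, S_uud = 41.66, S_udd = 32.6, S_ddd = 25.52
Terminal payoffs (K − S): max(-13.23, 0) = 0, max(-1.659, 0) = 0, max(7.398, 0) = 7.398, max(14.48, 0) = 14.48
Node uu (S = 46.29): continuation = e^(−0.03)·[0.5218·0.0000 + 0.4782·0.0000] = 0.0000; exercise value = 0.0000 ≤ continuation, so V_uu = 0.0000
Node ud (S = 36.23): continuation = e^(−0.03)·[0.5218·0.0000 + 0.4782·7.3975] = 3.4328; exercise value = 3.7750 > continuation, so V_ud = 3.7750 (exercise)
Node dd (S = 28.35): continuation = e^(−0.03)·[0.5218·7.3975 + 0.4782·14.4850] = 10.4678; exercise value = 11.6500 > continuation, so V_dd = 11.6500 (exercise)
Node u (S = 40.25): continuation = e^(−0.03)·[0.5218·0.0000 + 0.4782·3.7750] = 1.7518; exercise value = 0.0000 ≤ continuation, so V_u = 1.7518
Node d (S = 31.5): continuation = e^(−0.03)·[0.5218·3.7750 + 0.4782·11.6500] = 7.3178; exercise value = 8.5000 > continuation, so V_d = 8.5000 (exercise)
Node 0 (S = 35): continuation = e^(−0.03)·[0.5218·1.7518 + 0.4782·8.5000] = 4.8315; exercise value = 5.0000 > continuation, so V_0 = 5.0000 (exercise)

£5.00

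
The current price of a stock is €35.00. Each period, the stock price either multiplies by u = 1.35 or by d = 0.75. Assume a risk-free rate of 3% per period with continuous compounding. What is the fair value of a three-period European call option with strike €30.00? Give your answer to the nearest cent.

€10.93

Risk-neutral probability p = (e^0.03 − 0.75)/(1.35 − 0.75) = 0.2805/0.6000 = 0.4674
Terminal stock prices: S_uuu = 86.11, S_uud = 47.84, S_udd = 26.58, S_ddd = 14.77
Terminal payoffs (S − K): max(56.11, 0) = 56.11, max(17.84, 0) = 17.84, max(-3.422, 0) = 0, max(-15.23, 0) = 0
Node uu (S = 63.79): V_uu = e^(−0.03)·[0.4674·56.1131 + 0.5326·17.8406] = 34.6741
Node ud (S = 35.44): V_ud = e^(−0.03)·[0.4674·17.8406 + 0.5326·0.0000] = 8.0927
Node dd (S = 19.69): V_dd = e^(−0.03)·[0.4674·0.0000 + 0.5326·0.0000] = 0.0000
Node u (S = 47.25): V_u = e^(−0.03)·[0.4674·34.6741 + 0.5326·8.0927] = 19.9111
Node d (S = 26.25): V_d = e^(−0.03)·[0.4674·8.0927 + 0.5326·0.0000] = 3.6709
Node 0 (S = 35): V_0 = e^(−0.03)·[0.4674·19.9111 + 0.5326·3.6709] = 10.9291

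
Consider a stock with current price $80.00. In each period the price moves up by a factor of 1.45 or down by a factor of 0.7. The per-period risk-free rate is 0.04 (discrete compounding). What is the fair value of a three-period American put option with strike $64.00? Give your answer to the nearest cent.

Risk-neutral probability p = (1 + 0.04 − 0.7)/(1.45 − 0.7) = 0.3400/0.7500 = 0.4533
Terminal stock prices: S_uuu = 243.9, S_uud = 117.7, S_udd = 56.84, S_ddd = 27.44
Terminal payoffs (K − S): max(-179.9, 0) = 0, max(-53.74, 0) = 0, max(7.16, 0) = 7.16, max(36.56, 0) = 36.56
Node uu (S = 168.2): continuation = 1/1.04·[0.4533·0.0000 + 0.5467·0.0000] = 0.0000; exercise value = 0.0000 ≤ continuation, so V_uu = 0.0000
Node ud (S = 81.2): continuation = 1/1.04·[0.4533·0.0000 + 0.5467·7.1600] = 3.7636; exercise value = 0.0000 ≤ continuation, so V_ud = 3.7636
Node dd (S = 39.2): continuation = 1/1.04·[0.4533·7.1600 + 0.5467·36.5600] = 22.3385; exercise value = 24.8000 > continuation, so V_dd = 24.8000 (exercise)
Node u (S = 116): continuation = 1/1.04·[0.4533·0.0000 + 0.5467·3.7636] = 1.9783; exercise value = 0.0000 ≤ continuation, so V_u = 1.9783
Node d (S = 56): continuation = 1/1.04·[0.4533·3.7636 + 0.5467·24.8000] = 14.6764; exercise value = 8.0000 ≤ continuation, so V_d = 14.6764
Node 0 (S = 80): continuation = 1/1.04·[0.4533·1.9783 + 0.5467·14.6764] = 8.5769; exercise value = 0.0000 ≤ continuation, so V_0 = 8.5769

$8.58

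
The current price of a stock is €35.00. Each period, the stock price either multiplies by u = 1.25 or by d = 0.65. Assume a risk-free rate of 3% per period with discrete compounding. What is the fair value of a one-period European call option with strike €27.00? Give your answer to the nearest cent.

€10.30

Risk-neutral probability p = (1 + 0.03 − 0.65)/(1.25 − 0.65) = 0.3800/0.6000 = 0.6333
Terminal stock prices: S_u = 43.75, S_d = 22.75
Terminal payoffs (S − K): max(16.75, 0) = 16.75, max(-4.25, 0) = 0
Node 0 (S = 35): V_0 = 1/1.03·[0.6333·16.7500 + 0.3667·0.0000] = 10.2994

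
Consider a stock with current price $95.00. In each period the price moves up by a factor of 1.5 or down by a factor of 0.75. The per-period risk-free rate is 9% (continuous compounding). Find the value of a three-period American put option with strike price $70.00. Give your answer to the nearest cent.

$4.05

Risk-neutral probability p = (e^0.09 − 0.75)/(1.5 − 0.75) = 0.3442/0.7500 = 0.4589
Terminal stock prices: S_uuu = 320.6, S_uud = 160.3, S_udd = 80.16, S_ddd = 40.08
Terminal payoffs (K − S): max(-250.6, 0) = 0, max(-90.31, 0) = 0, max(-10.16, 0) = 0, max(29.92, 0) = 29.92
Node uu (S = 213.8): continuation = e^(−0.09)·[0.4589·0.0000 + 0.5411·0.0000] = 0.0000; exercise value = 0.0000 ≤ continuation, so V_uu = 0.0000
Node ud (S = 106.9): continuation = e^(−0.09)·[0.4589·0.0000 + 0.5411·0.0000] = 0.0000; exercise value = 0.0000 ≤ continuation, so V_ud = 0.0000
Node dd (S = 53.44): continuation = e^(−0.09)·[0.4589·0.0000 + 0.5411·29.9219] = 14.7972; exercise value = 16.5625 > continuation, so V_dd = 16.5625 (exercise)
Node u (S = 142.5): continuation = e^(−0.09)·[0.4589·0.0000 + 0.5411·0.0000] = 0.0000; exercise value = 0.0000 ≤ continuation, so V_u = 0.0000
Node d (S = 71.25): continuation = e^(−0.09)·[0.4589·0.0000 + 0.5411·16.5625] = 8.1906; exercise value = 0.0000 ≤ continuation, so V_d = 8.1906
Node 0 (S = 95): continuation = e^(−0.09)·[0.4589·0.0000 + 0.5411·8.1906] = 4.0505; exercise value = 0.0000 ≤ continuation, so V_0 = 4.0505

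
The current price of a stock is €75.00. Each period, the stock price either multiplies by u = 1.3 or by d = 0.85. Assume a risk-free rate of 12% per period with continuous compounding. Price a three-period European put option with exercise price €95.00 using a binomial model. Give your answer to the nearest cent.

Risk-neutral probability p = (e^0.12 − 0.85)/(1.3 − 0.85) = 0.2775/0.4500 = 0.6167
Terminal stock prices: S_uuu = 164.8, S_uud = 107.7, S_udd = 70.44, S_ddd = 46.06
Terminal payoffs (K − S): max(-69.78, 0) = 0, max(-12.74, 0) = 0, max(24.56, 0) = 24.56, max(48.94, 0) = 48.94
Node uu (S = 126.8): V_uu = e^(−0.12)·[0.6167·0.0000 + 0.3833·0.0000] = 0.0000
Node ud (S = 82.88): V_ud = e^(−0.12)·[0.6167·0.0000 + 0.3833·24.5563] = 8.3489
Node dd (S = 54.19): V_dd = e^(−0.12)·[0.6167·24.5563 + 0.3833·48.9406] = 30.0699
Node u (S = 97.5): V_u = e^(−0.12)·[0.6167·0.0000 + 0.3833·8.3489] = 2.8386
Node d (S = 63.75): V_d = e^(−0.12)·[0.6167·8.3489 + 0.3833·30.0699] = 14.7898
Node 0 (S = 75): V_0 = e^(−0.12)·[0.6167·2.8386 + 0.3833·14.7898] = 6.5809

€6.58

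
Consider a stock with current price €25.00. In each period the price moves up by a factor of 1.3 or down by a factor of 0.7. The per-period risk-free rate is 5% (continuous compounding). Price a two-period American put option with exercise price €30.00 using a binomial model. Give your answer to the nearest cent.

€6.52

Risk-neutral probability p = (e^0.05 − 0.7)/(1.3 − 0.7) = 0.3513/0.6000 = 0.5855
Terminal stock prices: S_uu = 42.25, S_ud = 22.75, S_dd = 12.25
Terminal payoffs (K − S): max(-12.25, 0) = 0, max(7.25, 0) = 7.25, max(17.75, 0) = 17.75
Node u (S = 32.5): continuation = e^(−0.05)·[0.5855·0.0000 + 0.4145·7.2500] = 2.8589; exercise value = 0.0000 ≤ continuation, so V_u = 2.8589
Node d (S = 17.5): continuation = e^(−0.05)·[0.5855·7.2500 + 0.4145·17.7500] = 11.0369; exercise value = 12.5000 > continuation, so V_d = 12.5000 (exercise)
Node 0 (S = 25): continuation = e^(−0.05)·[0.5855·2.8589 + 0.4145·12.5000] = 6.5212; exercise value = 5.0000 ≤ continuation, so V_0 = 6.5212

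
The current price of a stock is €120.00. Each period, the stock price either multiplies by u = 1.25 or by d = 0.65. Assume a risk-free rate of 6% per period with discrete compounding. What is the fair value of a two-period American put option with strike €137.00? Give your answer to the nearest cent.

Risk-neutral probability p = (1 + 0.06 − 0.65)/(1.25 − 0.65) = 0.4100/0.6000 = 0.6833
Terminal stock prices: S_uu = 187.5, S_ud = 97.5, S_dd = 50.7
Terminal payoffs (K − S): max(-50.5, 0) = 0, max(39.5, 0) = 39.5, max(86.3, 0) = 86.3
Node u (S = 150): continuation = 1/1.06·[0.6833·0.0000 + 0.3167·39.5000] = 11.8003; exercise value = 0.0000 ≤ continuation, so V_u = 11.8003
Node d (S = 78): continuation = 1/1.06·[0.6833·39.5000 + 0.3167·86.3000] = 51.2453; exercise value = 59.0000 > continuation, so V_d = 59.0000 (exercise)
Node 0 (S = 120): continuation = 1/1.06·[0.6833·11.8003 + 0.3167·59.0000] = 25.2329; exercise value = 17.0000 ≤ continuation, so V_0 = 25.2329

€25.23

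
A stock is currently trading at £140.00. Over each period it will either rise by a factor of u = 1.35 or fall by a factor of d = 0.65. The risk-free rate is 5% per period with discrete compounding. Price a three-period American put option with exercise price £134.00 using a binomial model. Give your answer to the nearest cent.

Risk-neutral probability p = (1 + 0.05 − 0.65)/(1.35 − 0.65) = 0.4000/0.7000 = 0.5714
Terminal stock prices: S_uuu = 344.5, S_uud = 165.8, S_udd = 79.85, S_ddd = 38.45
Terminal payoffs (K − S): max(-210.5, 0) = 0, max(-31.85, 0) = 0, max(54.15, 0) = 54.15, max(95.55, 0) = 95.55
Node uu (S = 255.2): continuation = 1/1.05·[0.5714·0.0000 + 0.4286·0.0000] = 0.0000; exercise value = 0.0000 ≤ continuation, so V_uu = 0.0000
Node ud (S = 122.9): continuation = 1/1.05·[0.5714·0.0000 + 0.4286·54.1475] = 22.1010; exercise value = 11.1500 ≤ continuation, so V_ud = 22.1010
Node dd (S = 59.15): continuation = 1/1.05·[0.5714·54.1475 + 0.4286·95.5525] = 68.4690; exercise value = 74.8500 > continuation, so V_dd = 74.8500 (exercise)
Node u (S = 189): continuation = 1/1.05·[0.5714·0.0000 + 0.4286·22.1010] = 9.0208; exercise value = 0.0000 ≤ continuation, so V_u = 9.0208
Node d (S = 91): continuation = 1/1.05·[0.5714·22.1010 + 0.4286·74.8500] = 42.5788; exercise value = 43.0000 > continuation, so V_d = 43.0000 (exercise)
Node 0 (S = 140): continuation = 1/1.05·[0.5714·9.0208 + 0.4286·43.0000] = 22.4603; exercise value = 0.0000 ≤ continuation, so V_0 = 22.4603

£22.46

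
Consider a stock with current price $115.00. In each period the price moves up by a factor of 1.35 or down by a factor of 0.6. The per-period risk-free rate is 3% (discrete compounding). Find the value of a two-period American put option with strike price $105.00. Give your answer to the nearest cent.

$17.64

Risk-neutral probability p = (1 + 0.03 − 0.6)/(1.35 − 0.6) = 0.4300/0.7500 = 0.5733
Terminal stock prices: S_uu = 209.6, S_ud = 93.15, S_dd = 41.4
Terminal payoffs (K − S): max(-104.6, 0) = 0, max(11.85, 0) = 11.85, max(63.6, 0) = 63.6
Node u (S = 155.2): continuation = 1/1.03·[0.5733·0.0000 + 0.4267·11.8500] = 4.9087; exercise value = 0.0000 ≤ continuation, so V_u = 4.9087
Node d (S = 69): continuation = 1/1.03·[0.5733·11.8500 + 0.4267·63.6000] = 32.9417; exercise value = 36.0000 > continuation, so V_d = 36.0000 (exercise)
Node 0 (S = 115): continuation = 1/1.03·[0.5733·4.9087 + 0.4267·36.0000] = 17.6450; exercise value = 0.0000 ≤ continuation, so V_0 = 17.6450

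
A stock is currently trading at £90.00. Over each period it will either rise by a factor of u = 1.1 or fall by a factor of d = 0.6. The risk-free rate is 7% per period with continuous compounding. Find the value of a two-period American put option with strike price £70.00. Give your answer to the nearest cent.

Risk-neutral probability p = (e^0.07 − 0.6)/(1.1 − 0.6) = 0.4725/0.5000 = 0.9450
Terminal stock prices: S_uu = 108.9, S_ud = 59.4, S_dd = 32.4
Terminal payoffs (K − S): max(-38.9, 0) = 0, max(10.6, 0) = 10.6, max(37.6, 0) = 37.6
Node u (S = 99): continuation = e^(−0.07)·[0.9450·0.0000 + 0.0550·10.6000] = 0.5434; exercise value = 0.0000 ≤ continuation, so V_u = 0.5434
Node d (S = 54): continuation = e^(−0.07)·[0.9450·10.6000 + 0.0550·37.6000] = 11.2676; exercise value = 16.0000 > continuation, so V_d = 16.0000 (exercise)
Node 0 (S = 90): continuation = e^(−0.07)·[0.9450·0.5434 + 0.0550·16.0000] = 1.2991; exercise value = 0.0000 ≤ continuation, so V_0 = 1.2991

£1.30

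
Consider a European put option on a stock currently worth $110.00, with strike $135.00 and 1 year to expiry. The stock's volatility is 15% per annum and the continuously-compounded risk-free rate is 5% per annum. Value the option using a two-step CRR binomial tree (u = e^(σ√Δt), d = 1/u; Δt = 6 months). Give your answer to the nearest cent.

$18.75

CRR parameters: u = e^(σ√Δt) = e^(0.15·√0.5) = 1.1119, d = 1/u = 0.8994
Per-period rate: rΔt = 0.05·0.5 = 0.025, so R = e^0.025 = 1.0253
Risk-neutral probability p = (e^0.025 − 0.8994)/(1.1119 − 0.8994) = 0.1259/0.2125 = 0.5926
Terminal stock prices: S_uu = 136, S_ud = 110, S_dd = 88.97
Terminal payoffs (K − S): max(-0.9942, 0) = 0, max(25, 0) = 25, max(46.03, 0) = 46.03
Node u (S = 122.3): V_u = e^(−0.025)·[0.5926·0.0000 + 0.4074·25.0000] = 9.9330
Node d (S = 98.93): V_d = e^(−0.025)·[0.5926·25.0000 + 0.4074·46.0256] = 32.7367
Node 0 (S = 110): V_0 = e^(−0.025)·[0.5926·9.9330 + 0.4074·32.7367] = 18.7481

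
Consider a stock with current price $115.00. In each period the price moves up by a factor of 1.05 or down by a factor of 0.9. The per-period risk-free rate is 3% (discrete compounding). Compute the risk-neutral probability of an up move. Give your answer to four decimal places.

p = 0.8667

Risk-neutral probability p = (1 + 0.03 − 0.9)/(1.05 − 0.9) = 0.1300/0.1500 = 0.8667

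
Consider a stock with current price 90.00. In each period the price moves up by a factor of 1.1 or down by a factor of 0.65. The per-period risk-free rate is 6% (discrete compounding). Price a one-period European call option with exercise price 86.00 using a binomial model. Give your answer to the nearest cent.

11.17

Risk-neutral probability p = (1 + 0.06 − 0.65)/(1.1 − 0.65) = 0.4100/0.4500 = 0.9111
Terminal stock prices: S_u = 99, S_d = 58.5
Terminal payoffs (S − K): max(13, 0) = 13, max(-27.5, 0) = 0
Node 0 (S = 90): V_0 = 1/1.06·[0.9111·13.0000 + 0.0889·0.0000] = 11.1740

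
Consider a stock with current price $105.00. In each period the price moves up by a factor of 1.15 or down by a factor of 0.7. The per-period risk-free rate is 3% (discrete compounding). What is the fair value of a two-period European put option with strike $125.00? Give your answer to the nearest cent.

$19.85

Risk-neutral probability p = (1 + 0.03 − 0.7)/(1.15 − 0.7) = 0.3300/0.4500 = 0.7333
Terminal stock prices: S_uu = 138.9, S_ud = 84.52, S_dd = 51.45
Terminal payoffs (K − S): max(-13.86, 0) = 0, max(40.48, 0) = 40.48, max(73.55, 0) = 73.55
Node u (S = 120.7): V_u = 1/1.03·[0.7333·0.0000 + 0.2667·40.4750] = 10.4790
Node d (S = 73.5): V_d = 1/1.03·[0.7333·40.4750 + 0.2667·73.5500] = 47.8592
Node 0 (S = 105): V_0 = 1/1.03·[0.7333·10.4790 + 0.2667·47.8592] = 19.8515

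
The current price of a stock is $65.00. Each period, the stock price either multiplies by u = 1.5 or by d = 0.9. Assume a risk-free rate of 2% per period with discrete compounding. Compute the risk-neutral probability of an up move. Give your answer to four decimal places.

Risk-neutral probability p = (1 + 0.02 − 0.9)/(1.5 − 0.9) = 0.1200/0.6000 = 0.2000

p = 0.2000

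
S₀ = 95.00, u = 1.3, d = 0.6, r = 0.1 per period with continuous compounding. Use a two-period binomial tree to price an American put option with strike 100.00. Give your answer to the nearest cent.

Risk-neutral probability p = (e^0.1 − 0.6)/(1.3 − 0.6) = 0.5052/0.7000 = 0.7217
Terminal stock prices: S_uu = 160.6, S_ud = 74.1, S_dd = 34.2
Terminal payoffs (K − S): max(-60.55, 0) = 0, max(25.9, 0) = 25.9, max(65.8, 0) = 65.8
Node u (S = 123.5): continuation = e^(−0.1)·[0.7217·0.0000 + 0.2783·25.9000] = 6.5227; exercise value = 0.0000 ≤ continuation, so V_u = 6.5227
Node d (S = 57): continuation = e^(−0.1)·[0.7217·25.9000 + 0.2783·65.8000] = 33.4837; exercise value = 43.0000 > continuation, so V_d = 43.0000 (exercise)
Node 0 (S = 95): continuation = e^(−0.1)·[0.7217·6.5227 + 0.2783·43.0000] = 15.0884; exercise value = 5.0000 ≤ continuation, so V_0 = 15.0884

15.09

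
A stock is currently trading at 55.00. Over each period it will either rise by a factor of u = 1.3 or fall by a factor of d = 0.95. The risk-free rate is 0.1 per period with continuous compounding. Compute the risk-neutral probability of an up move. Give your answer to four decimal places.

Risk-neutral probability p = (e^0.1 − 0.95)/(1.3 − 0.95) = 0.1552/0.3500 = 0.4433

p = 0.4433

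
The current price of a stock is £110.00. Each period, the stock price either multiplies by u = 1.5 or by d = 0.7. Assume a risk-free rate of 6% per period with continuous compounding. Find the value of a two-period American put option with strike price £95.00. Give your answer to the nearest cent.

£10.94

Risk-neutral probability p = (e^0.06 − 0.7)/(1.5 − 0.7) = 0.3618/0.8000 = 0.4523
Terminal stock prices: S_uu = 247.5, S_ud = 115.5, S_dd = 53.9
Terminal payoffs (K − S): max(-152.5, 0) = 0, max(-20.5, 0) = 0, max(41.1, 0) = 41.1
Node u (S = 165): continuation = e^(−0.06)·[0.4523·0.0000 + 0.5477·0.0000] = 0.0000; exercise value = 0.0000 ≤ continuation, so V_u = 0.0000
Node d (S = 77): continuation = e^(−0.06)·[0.4523·0.0000 + 0.5477·41.1000] = 21.1997; exercise value = 18.0000 ≤ continuation, so V_d = 21.1997
Node 0 (S = 110): continuation = e^(−0.06)·[0.4523·0.0000 + 0.5477·21.1997] = 10.9350; exercise value = 0.0000 ≤ continuation, so V_0 = 10.9350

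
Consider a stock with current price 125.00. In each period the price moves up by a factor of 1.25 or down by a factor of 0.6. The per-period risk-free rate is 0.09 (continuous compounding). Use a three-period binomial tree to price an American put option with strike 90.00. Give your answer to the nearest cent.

Risk-neutral probability p = (e^0.09 − 0.6)/(1.25 − 0.6) = 0.4942/0.6500 = 0.7603
Terminal stock prices: S_uuu = 244.1, S_uud = 117.2, S_udd = 56.25, S_ddd = 27
Terminal payoffs (K − S): max(-154.1, 0) = 0, max(-27.19, 0) = 0, max(33.75, 0) = 33.75, max(63, 0) = 63
Node uu (S = 195.3): continuation = e^(−0.09)·[0.7603·0.0000 + 0.2397·0.0000] = 0.0000; exercise value = 0.0000 ≤ continuation, so V_uu = 0.0000
Node ud (S = 93.75): continuation = e^(−0.09)·[0.7603·0.0000 + 0.2397·33.7500] = 7.3946; exercise value = 0.0000 ≤ continuation, so V_ud = 7.3946
Node dd (S = 45): continuation = e^(−0.09)·[0.7603·33.7500 + 0.2397·63.0000] = 37.2538; exercise value = 45.0000 > continuation, so V_dd = 45.0000 (exercise)
Node u (S = 156.2): continuation = e^(−0.09)·[0.7603·0.0000 + 0.2397·7.3946] = 1.6201; exercise value = 0.0000 ≤ continuation, so V_u = 1.6201
Node d (S = 75): continuation = e^(−0.09)·[0.7603·7.3946 + 0.2397·45.0000] = 14.9974; exercise value = 15.0000 > continuation, so V_d = 15.0000 (exercise)
Node 0 (S = 125): continuation = e^(−0.09)·[0.7603·1.6201 + 0.2397·15.0000] = 4.4122; exercise value = 0.0000 ≤ continuation, so V_0 = 4.4122

4.41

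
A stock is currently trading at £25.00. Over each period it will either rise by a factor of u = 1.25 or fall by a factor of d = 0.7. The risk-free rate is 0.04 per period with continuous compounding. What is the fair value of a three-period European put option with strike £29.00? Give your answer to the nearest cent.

Risk-neutral probability p = (e^0.04 − 0.7)/(1.25 − 0.7) = 0.3408/0.5500 = 0.6197
Terminal stock prices: S_uuu = 48.83, S_uud = 27.34, S_udd = 15.31, S_ddd = 8.575
Terminal payoffs (K − S): max(-19.83, 0) = 0, max(1.656, 0) = 1.656, max(13.69, 0) = 13.69, max(20.43, 0) = 20.43
Node uu (S = 39.06): V_uu = e^(−0.04)·[0.6197·0.0000 + 0.3803·1.6562] = 0.6052
Node ud (S = 21.88): V_ud = e^(−0.04)·[0.6197·1.6562 + 0.3803·13.6875] = 5.9879
Node dd (S = 12.25): V_dd = e^(−0.04)·[0.6197·13.6875 + 0.3803·20.4250] = 15.6129
Node u (S = 31.25): V_u = e^(−0.04)·[0.6197·0.6052 + 0.3803·5.9879] = 2.5485
Node d (S = 17.5): V_d = e^(−0.04)·[0.6197·5.9879 + 0.3803·15.6129] = 9.2704
Node 0 (S = 25): V_0 = e^(−0.04)·[0.6197·2.5485 + 0.3803·9.2704] = 4.9049

£4.90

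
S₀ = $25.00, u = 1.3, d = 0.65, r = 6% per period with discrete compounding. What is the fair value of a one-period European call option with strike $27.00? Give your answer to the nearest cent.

Risk-neutral probability p = (1 + 0.06 − 0.65)/(1.3 − 0.65) = 0.4100/0.6500 = 0.6308
Terminal stock prices: S_u = 32.5, S_d = 16.25
Terminal payoffs (S − K): max(5.5, 0) = 5.5, max(-10.75, 0) = 0
Node 0 (S = 25): V_0 = 1/1.06·[0.6308·5.5000 + 0.3692·0.0000] = 3.2729

$3.27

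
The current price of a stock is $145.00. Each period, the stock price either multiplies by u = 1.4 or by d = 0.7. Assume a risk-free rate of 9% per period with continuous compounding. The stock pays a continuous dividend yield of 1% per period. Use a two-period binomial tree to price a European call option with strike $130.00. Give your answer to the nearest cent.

$43.62

Per-period risk-free factor R = e^0.09 = 1.0942; dividend-adjusted growth = e^(0.09−0.01) = 1.0833.
Risk-neutral probability p = (1.0833 − 0.7)/(1.4 − 0.7) = 0.3833/0.7000 = 0.5476
Terminal stock prices: S_uu = 284.2, S_ud = 142.1, S_dd = 71.05
Terminal payoffs (S − K): max(154.2, 0) = 154.2, max(12.1, 0) = 12.1, max(-58.95, 0) = 0
Node u (S = 203): V_u = e^(−0.09)·[0.5476·154.2000 + 0.4524·12.1000] = 82.1691
Node d (S = 101.5): V_d = e^(−0.09)·[0.5476·12.1000 + 0.4524·0.0000] = 6.0552
Node 0 (S = 145): V_0 = e^(−0.09)·[0.5476·82.1691 + 0.4524·6.0552] = 43.6234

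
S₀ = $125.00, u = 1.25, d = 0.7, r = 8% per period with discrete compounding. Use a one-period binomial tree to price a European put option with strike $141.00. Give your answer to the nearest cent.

$15.31

Risk-neutral probability p = (1 + 0.08 − 0.7)/(1.25 − 0.7) = 0.3800/0.5500 = 0.6909
Terminal stock prices: S_u = 156.2, S_d = 87.5
Terminal payoffs (K − S): max(-15.25, 0) = 0, max(53.5, 0) = 53.5
Node 0 (S = 125): V_0 = 1/1.08·[0.6909·0.0000 + 0.3091·53.5000] = 15.3114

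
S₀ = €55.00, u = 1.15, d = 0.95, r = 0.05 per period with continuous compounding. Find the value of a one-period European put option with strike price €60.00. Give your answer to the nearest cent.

Risk-neutral probability p = (e^0.05 − 0.95)/(1.15 − 0.95) = 0.1013/0.2000 = 0.5064
Terminal stock prices: S_u = 63.25, S_d = 52.25
Terminal payoffs (K − S): max(-3.25, 0) = 0, max(7.75, 0) = 7.75
Node 0 (S = 55): V_0 = e^(−0.05)·[0.5064·0.0000 + 0.4936·7.7500] = 3.6392

€3.64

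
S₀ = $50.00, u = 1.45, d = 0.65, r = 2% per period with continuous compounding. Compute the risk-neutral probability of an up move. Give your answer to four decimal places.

p = 0.4628

Risk-neutral probability p = (e^0.02 − 0.65)/(1.45 − 0.65) = 0.3702/0.8000 = 0.4628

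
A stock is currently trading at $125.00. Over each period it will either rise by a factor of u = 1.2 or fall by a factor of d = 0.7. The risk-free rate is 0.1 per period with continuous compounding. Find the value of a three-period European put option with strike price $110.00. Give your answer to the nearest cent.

Risk-neutral probability p = (e^0.1 − 0.7)/(1.2 − 0.7) = 0.4052/0.5000 = 0.8103
Terminal stock prices: S_uuu = 216, S_uud = 126, S_udd = 73.5, S_ddd = 42.87
Terminal payoffs (K − S): max(-106, 0) = 0, max(-16, 0) = 0, max(36.5, 0) = 36.5, max(67.12, 0) = 67.12
Node uu (S = 180): V_uu = e^(−0.1)·[0.8103·0.0000 + 0.1897·0.0000] = 0.0000
Node ud (S = 105): V_ud = e^(−0.1)·[0.8103·0.0000 + 0.1897·36.5000] = 6.2638
Node dd (S = 61.25): V_dd = e^(−0.1)·[0.8103·36.5000 + 0.1897·67.1250] = 38.2821
Node u (S = 150): V_u = e^(−0.1)·[0.8103·0.0000 + 0.1897·6.2638] = 1.0749
Node d (S = 87.5): V_d = e^(−0.1)·[0.8103·6.2638 + 0.1897·38.2821] = 11.1623
Node 0 (S = 125): V_0 = e^(−0.1)·[0.8103·1.0749 + 0.1897·11.1623] = 2.7037

$2.70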